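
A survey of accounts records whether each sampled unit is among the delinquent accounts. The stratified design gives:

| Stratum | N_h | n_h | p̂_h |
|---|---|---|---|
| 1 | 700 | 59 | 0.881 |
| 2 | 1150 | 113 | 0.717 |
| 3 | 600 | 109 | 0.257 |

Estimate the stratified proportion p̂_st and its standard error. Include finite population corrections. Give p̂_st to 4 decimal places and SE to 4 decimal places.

N = 2450; stratum weights W_h = N_h/N.
p̂_st = Σ W_h p̂_h = (700·0.881 + 1150·0.717 + 600·0.257)/2450 = 0.65120
V̂(p̂_st) = Σ W_h² (1 − n_h/N_h) p̂_h(1−p̂_h)/(n_h−1):
  stratum 1: (700/2450)²·(1 − 59/700)·0.881·0.119/58 = 0.00013512
  stratum 2: (1150/2450)²·(1 − 113/1150)·0.717·0.283/112 = 0.000359942
  stratum 3: (600/2450)²·(1 − 109/600)·0.257·0.743/108 = 8.67758e-05
V̂(p̂_st) = 0.000581837; SE = √V̂ = 0.0241213

p̂_st ≈ 0.6512, SE ≈ 0.0241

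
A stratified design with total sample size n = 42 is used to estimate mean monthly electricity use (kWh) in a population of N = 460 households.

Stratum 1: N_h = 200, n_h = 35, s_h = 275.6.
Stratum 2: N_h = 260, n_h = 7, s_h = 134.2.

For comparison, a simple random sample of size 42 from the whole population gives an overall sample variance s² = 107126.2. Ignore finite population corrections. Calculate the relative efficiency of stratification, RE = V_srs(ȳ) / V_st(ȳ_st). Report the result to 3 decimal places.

V̂(ȳ_st) = Σ W_h² s_h²/n_h, with W_h = N_h/N and N = 460:
  stratum 1: (200/460)²·275.6²/35 = 410.237
  stratum 2: (260/460)²·134.2²/7 = 821.936
V_st = 1232.17
V_srs = s²/n = 107126.2/42 = 2550.62
Relative efficiency = V_srs / V_st = 2550.62/1232.17 = 2.0700

RE ≈ 2.070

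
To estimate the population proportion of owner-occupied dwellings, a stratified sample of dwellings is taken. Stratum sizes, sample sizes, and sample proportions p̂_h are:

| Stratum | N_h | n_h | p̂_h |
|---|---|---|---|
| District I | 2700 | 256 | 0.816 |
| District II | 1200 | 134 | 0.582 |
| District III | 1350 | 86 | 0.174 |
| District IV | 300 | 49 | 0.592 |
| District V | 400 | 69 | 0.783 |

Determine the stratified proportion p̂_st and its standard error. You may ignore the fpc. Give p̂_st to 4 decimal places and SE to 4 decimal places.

p̂_st ≈ 0.6096, SE ≈ 0.0175

N = 5950; stratum weights W_h = N_h/N.
p̂_st = Σ W_h p̂_h = (2700·0.816 + 1200·0.582 + 1350·0.174 + 300·0.592 + 400·0.783)/5950 = 0.60963
V̂(p̂_st) = Σ W_h² p̂_h(1−p̂_h)/(n_h−1):
  stratum District I: (2700/5950)²·0.816·0.184/255 = 0.000121244
  stratum District II: (1200/5950)²·0.582·0.418/133 = 7.44006e-05
  stratum District III: (1350/5950)²·0.174·0.826/85 = 8.7045e-05
  stratum District IV: (300/5950)²·0.592·0.408/48 = 1.27923e-05
  stratum District V: (400/5950)²·0.783·0.217/68 = 1.12927e-05
V̂(p̂_st) = 0.000306775; SE = √V̂ = 0.017515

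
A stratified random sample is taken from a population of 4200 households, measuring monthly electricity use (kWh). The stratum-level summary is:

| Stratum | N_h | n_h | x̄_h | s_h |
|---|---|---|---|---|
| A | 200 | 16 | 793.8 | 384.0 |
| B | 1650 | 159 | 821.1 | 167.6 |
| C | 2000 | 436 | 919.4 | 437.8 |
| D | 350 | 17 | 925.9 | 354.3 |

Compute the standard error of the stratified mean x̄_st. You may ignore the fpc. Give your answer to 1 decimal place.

SE(x̄_st) ≈ 14.1

V̂(x̄_st) = Σ W_h² s_h²/n_h, with W_h = N_h/N and N = 4200:
  stratum A: (200/4200)²·384.0²/16 = 20.898
  stratum B: (1650/4200)²·167.6²/159 = 27.2659
  stratum C: (2000/4200)²·437.8²/436 = 99.6842
  stratum D: (350/4200)²·354.3²/17 = 51.278
V̂(x̄_st) = 199.126
SE(x̄_st) = √199.126 = 14.1112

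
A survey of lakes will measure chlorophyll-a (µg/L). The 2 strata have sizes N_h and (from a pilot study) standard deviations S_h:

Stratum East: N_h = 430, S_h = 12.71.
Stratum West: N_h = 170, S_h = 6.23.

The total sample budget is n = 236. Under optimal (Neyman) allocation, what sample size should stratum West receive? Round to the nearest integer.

38

Neyman allocation: n_h = n · N_h S_h / Σ N_i S_i, with n = 236.
  stratum East: N_h·S_h = 430·12.71 = 5465.30
  stratum West: N_h·S_h = 170·6.23 = 1059.10
Σ N_h S_h = 6524.40
n for stratum West = 236·1059.10/6524.40 = 38.310 → 38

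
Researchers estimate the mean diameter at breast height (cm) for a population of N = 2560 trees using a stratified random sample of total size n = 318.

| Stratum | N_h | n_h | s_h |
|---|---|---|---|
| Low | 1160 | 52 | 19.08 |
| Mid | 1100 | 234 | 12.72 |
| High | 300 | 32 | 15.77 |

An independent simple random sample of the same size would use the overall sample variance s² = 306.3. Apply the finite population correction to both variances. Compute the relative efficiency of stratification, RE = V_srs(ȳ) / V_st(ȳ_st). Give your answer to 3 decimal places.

RE ≈ 0.538

V̂(ȳ_st) = Σ W_h² (1 − n_h/N_h) s_h²/n_h, with W_h = N_h/N and N = 2560:
  stratum Low: (1160/2560)²·(1 − 52/1160)·19.08²/52 = 1.373
  stratum Mid: (1100/2560)²·(1 − 234/1100)·12.72²/234 = 0.100505
  stratum High: (300/2560)²·(1 − 32/300)·15.77²/32 = 0.0953432
V_st = 1.56885
V_srs = (1 − 318/2560)·306.3/318 = 0.843559
Relative efficiency = V_srs / V_st = 0.843559/1.56885 = 0.5377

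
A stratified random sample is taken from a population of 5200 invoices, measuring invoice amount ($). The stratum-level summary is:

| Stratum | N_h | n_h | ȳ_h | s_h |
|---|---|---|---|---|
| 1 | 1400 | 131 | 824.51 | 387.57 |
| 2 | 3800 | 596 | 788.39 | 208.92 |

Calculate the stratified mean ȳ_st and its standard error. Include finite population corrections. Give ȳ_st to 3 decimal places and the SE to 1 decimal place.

ȳ_st = Σ W_h ȳ_h = (1400·824.51 + 3800·788.39)/5200 = 798.11462
V̂(ȳ_st) = Σ W_h² (1 − n_h/N_h) s_h²/n_h, with W_h = N_h/N and N = 5200:
  stratum 1: (1400/5200)²·(1 − 131/1400)·387.57²/131 = 75.3376
  stratum 2: (3800/5200)²·(1 − 596/3800)·208.92²/596 = 32.9749
V̂(ȳ_st) = 108.313
SE(ȳ_st) = √108.313 = 10.4073

ȳ_st ≈ 798.115, SE ≈ 10.4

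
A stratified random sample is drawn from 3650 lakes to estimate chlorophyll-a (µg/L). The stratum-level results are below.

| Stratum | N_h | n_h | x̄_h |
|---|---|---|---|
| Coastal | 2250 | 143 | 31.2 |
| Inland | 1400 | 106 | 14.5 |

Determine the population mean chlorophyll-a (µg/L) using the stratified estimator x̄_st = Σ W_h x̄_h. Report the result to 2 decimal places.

N = Σ N_h = 3650. Stratum weights W_h = N_h/N.
x̄_st = (2250·31.2 + 1400·14.5) / 3650 = 24.7945

x̄_st ≈ 24.79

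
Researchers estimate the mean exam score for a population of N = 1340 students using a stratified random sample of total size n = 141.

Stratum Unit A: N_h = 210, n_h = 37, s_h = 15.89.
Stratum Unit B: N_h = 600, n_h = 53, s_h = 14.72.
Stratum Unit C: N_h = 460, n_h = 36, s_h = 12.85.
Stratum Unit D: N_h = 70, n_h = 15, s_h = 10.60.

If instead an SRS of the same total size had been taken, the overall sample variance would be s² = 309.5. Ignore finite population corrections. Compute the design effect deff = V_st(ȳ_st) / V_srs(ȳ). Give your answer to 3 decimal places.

V̂(ȳ_st) = Σ W_h² s_h²/n_h, with W_h = N_h/N and N = 1340:
  stratum Unit A: (210/1340)²·15.89²/37 = 0.1676
  stratum Unit B: (600/1340)²·14.72²/53 = 0.819658
  stratum Unit C: (460/1340)²·12.85²/36 = 0.540518
  stratum Unit D: (70/1340)²·10.60²/15 = 0.0204412
V_st = 1.54822
V_srs = s²/n = 309.5/141 = 2.19504
deff = V_st / V_srs = 1.54822/2.19504 = 0.7053

deff ≈ 0.705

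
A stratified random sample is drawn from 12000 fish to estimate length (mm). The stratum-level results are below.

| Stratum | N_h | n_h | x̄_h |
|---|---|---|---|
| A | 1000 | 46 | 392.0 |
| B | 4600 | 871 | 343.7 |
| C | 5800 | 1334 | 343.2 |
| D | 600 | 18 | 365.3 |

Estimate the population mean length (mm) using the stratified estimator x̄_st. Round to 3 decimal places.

x̄_st ≈ 348.563

N = Σ N_h = 12000. Stratum weights W_h = N_h/N.
x̄_st = (1000·392.0 + 4600·343.7 + 5800·343.2 + 600·365.3) / 12000 = 348.56333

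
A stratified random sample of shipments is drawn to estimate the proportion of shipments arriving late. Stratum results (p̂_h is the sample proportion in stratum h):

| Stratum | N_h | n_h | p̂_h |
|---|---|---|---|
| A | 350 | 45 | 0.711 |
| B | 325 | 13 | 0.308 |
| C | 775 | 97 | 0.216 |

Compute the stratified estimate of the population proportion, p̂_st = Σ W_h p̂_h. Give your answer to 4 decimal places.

p̂_st ≈ 0.3561

N = 1450; stratum weights W_h = N_h/N.
p̂_st = Σ W_h p̂_h = (350·0.711 + 325·0.308 + 775·0.216)/1450 = 0.35610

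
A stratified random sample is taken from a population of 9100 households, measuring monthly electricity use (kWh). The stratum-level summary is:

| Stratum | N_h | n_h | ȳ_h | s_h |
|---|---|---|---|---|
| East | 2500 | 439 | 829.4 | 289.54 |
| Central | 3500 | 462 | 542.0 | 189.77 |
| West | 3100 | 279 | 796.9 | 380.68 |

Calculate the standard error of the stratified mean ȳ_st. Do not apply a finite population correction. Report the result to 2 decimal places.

V̂(ȳ_st) = Σ W_h² s_h²/n_h, with W_h = N_h/N and N = 9100:
  stratum East: (2500/9100)²·289.54²/439 = 14.4128
  stratum Central: (3500/9100)²·189.77²/462 = 11.531
  stratum West: (3100/9100)²·380.68²/279 = 60.2777
V̂(ȳ_st) = 86.2215
SE(ȳ_st) = √86.2215 = 9.28555

SE(ȳ_st) ≈ 9.29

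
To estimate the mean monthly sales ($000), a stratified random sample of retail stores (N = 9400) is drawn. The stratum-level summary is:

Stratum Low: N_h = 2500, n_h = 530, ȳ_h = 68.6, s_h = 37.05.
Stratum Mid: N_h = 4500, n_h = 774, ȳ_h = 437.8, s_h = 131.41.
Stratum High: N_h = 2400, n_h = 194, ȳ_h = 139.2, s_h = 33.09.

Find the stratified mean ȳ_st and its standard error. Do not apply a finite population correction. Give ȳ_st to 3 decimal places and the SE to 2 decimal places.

ȳ_st ≈ 263.370, SE ≈ 2.38

ȳ_st = Σ W_h ȳ_h = (2500·68.6 + 4500·437.8 + 2400·139.2)/9400 = 263.37021
V̂(ȳ_st) = Σ W_h² s_h²/n_h, with W_h = N_h/N and N = 9400:
  stratum Low: (2500/9400)²·37.05²/530 = 0.1832
  stratum Mid: (4500/9400)²·131.41²/774 = 5.11311
  stratum High: (2400/9400)²·33.09²/194 = 0.367924
V̂(ȳ_st) = 5.66423
SE(ȳ_st) = √5.66423 = 2.37997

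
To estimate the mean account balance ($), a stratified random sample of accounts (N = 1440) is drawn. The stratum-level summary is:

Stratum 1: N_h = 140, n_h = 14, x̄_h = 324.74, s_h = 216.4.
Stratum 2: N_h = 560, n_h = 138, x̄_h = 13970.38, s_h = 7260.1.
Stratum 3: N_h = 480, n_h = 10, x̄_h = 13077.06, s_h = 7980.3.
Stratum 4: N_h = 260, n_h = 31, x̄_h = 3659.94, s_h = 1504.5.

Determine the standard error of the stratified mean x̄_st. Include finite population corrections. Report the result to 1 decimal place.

SE(x̄_st) ≈ 859.4

V̂(x̄_st) = Σ W_h² (1 − n_h/N_h) s_h²/n_h, with W_h = N_h/N and N = 1440:
  stratum 1: (140/1440)²·(1 − 14/140)·216.4²/14 = 28.4551
  stratum 2: (560/1440)²·(1 − 138/560)·7260.1²/138 = 43529.3
  stratum 3: (480/1440)²·(1 − 10/480)·7980.3²/10 = 692871
  stratum 4: (260/1440)²·(1 − 31/260)·1504.5²/31 = 2096.56
V̂(x̄_st) = 738526
SE(x̄_st) = √738526 = 859.375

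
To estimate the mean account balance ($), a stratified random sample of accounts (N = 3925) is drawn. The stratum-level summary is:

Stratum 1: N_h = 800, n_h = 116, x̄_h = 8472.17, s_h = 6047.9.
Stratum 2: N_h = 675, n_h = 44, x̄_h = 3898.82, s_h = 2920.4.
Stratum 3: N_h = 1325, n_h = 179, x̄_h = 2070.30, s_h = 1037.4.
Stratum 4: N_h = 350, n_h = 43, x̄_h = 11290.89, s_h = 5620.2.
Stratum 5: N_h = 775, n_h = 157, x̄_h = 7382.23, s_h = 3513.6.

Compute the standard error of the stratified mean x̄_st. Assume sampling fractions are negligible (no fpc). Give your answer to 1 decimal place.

SE(x̄_st) ≈ 168.6

V̂(x̄_st) = Σ W_h² s_h²/n_h, with W_h = N_h/N and N = 3925:
  stratum 1: (800/3925)²·6047.9²/116 = 13099.4
  stratum 2: (675/3925)²·2920.4²/44 = 5732.71
  stratum 3: (1325/3925)²·1037.4²/179 = 685.16
  stratum 4: (350/3925)²·5620.2²/43 = 5841.06
  stratum 5: (775/3925)²·3513.6²/157 = 3065.7
V̂(x̄_st) = 28424
SE(x̄_st) = √28424 = 168.594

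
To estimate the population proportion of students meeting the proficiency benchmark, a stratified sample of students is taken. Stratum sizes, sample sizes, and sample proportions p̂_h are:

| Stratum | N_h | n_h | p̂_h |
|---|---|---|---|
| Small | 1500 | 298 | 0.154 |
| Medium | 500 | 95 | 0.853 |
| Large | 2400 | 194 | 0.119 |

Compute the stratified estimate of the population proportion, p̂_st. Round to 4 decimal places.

p̂_st ≈ 0.2143

N = 4400; stratum weights W_h = N_h/N.
p̂_st = Σ W_h p̂_h = (1500·0.154 + 500·0.853 + 2400·0.119)/4400 = 0.21434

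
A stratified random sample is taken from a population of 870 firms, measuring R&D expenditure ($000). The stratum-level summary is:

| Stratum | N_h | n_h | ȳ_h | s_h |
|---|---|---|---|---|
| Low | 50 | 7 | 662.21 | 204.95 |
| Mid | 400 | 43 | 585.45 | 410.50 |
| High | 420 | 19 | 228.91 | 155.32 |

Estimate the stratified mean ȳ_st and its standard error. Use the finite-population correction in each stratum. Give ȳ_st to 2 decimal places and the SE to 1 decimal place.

ȳ_st ≈ 417.74, SE ≈ 32.2

ȳ_st = Σ W_h ȳ_h = (50·662.21 + 400·585.45 + 420·228.91)/870 = 417.73874
V̂(ȳ_st) = Σ W_h² (1 − n_h/N_h) s_h²/n_h, with W_h = N_h/N and N = 870:
  stratum Low: (50/870)²·(1 − 7/50)·204.95²/7 = 17.045
  stratum Mid: (400/870)²·(1 − 43/400)·410.50²/43 = 739.346
  stratum High: (420/870)²·(1 − 19/420)·155.32²/19 = 282.525
V̂(ȳ_st) = 1038.92
SE(ȳ_st) = √1038.92 = 32.2322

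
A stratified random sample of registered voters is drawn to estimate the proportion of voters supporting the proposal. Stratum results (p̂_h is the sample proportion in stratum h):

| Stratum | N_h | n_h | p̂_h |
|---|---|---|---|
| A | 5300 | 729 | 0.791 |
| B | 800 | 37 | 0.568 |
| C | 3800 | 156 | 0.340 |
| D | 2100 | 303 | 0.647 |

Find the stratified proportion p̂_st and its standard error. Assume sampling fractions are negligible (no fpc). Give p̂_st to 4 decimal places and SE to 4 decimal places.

N = 12000; stratum weights W_h = N_h/N.
p̂_st = Σ W_h p̂_h = (5300·0.791 + 800·0.568 + 3800·0.340 + 2100·0.647)/12000 = 0.60812
V̂(p̂_st) = Σ W_h² p̂_h(1−p̂_h)/(n_h−1):
  stratum A: (5300/12000)²·0.791·0.209/728 = 4.42976e-05
  stratum B: (800/12000)²·0.568·0.432/36 = 3.02933e-05
  stratum C: (3800/12000)²·0.340·0.660/155 = 0.000145176
  stratum D: (2100/12000)²·0.647·0.353/302 = 2.31605e-05
V̂(p̂_st) = 0.000242928; SE = √V̂ = 0.0155861

p̂_st ≈ 0.6081, SE ≈ 0.0156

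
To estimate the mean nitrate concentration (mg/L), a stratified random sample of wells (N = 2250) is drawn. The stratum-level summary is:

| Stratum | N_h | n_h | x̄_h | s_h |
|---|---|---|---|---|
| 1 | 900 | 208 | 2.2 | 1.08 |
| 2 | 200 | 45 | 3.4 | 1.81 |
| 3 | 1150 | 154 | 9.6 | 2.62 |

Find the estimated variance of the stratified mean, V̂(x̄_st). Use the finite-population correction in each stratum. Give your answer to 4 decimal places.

V̂(x̄_st) = Σ W_h² (1 − n_h/N_h) s_h²/n_h, with W_h = N_h/N and N = 2250:
  stratum 1: (900/2250)²·(1 − 208/900)·1.08²/208 = 0.000689871
  stratum 2: (200/2250)²·(1 − 45/200)·1.81²/45 = 0.000445801
  stratum 3: (1150/2250)²·(1 − 154/1150)·2.62²/154 = 0.010085
V̂(x̄_st) = 0.0112206

V̂(x̄_st) ≈ 0.0112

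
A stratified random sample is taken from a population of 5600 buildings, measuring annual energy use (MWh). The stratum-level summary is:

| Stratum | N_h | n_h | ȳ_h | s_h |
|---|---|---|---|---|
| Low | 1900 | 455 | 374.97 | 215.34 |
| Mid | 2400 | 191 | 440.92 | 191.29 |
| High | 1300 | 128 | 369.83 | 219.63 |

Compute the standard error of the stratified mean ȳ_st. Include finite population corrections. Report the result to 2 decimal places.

V̂(ȳ_st) = Σ W_h² (1 − n_h/N_h) s_h²/n_h, with W_h = N_h/N and N = 5600:
  stratum Low: (1900/5600)²·(1 − 455/1900)·215.34²/455 = 8.92244
  stratum Mid: (2400/5600)²·(1 − 191/2400)·191.29²/191 = 32.3878
  stratum High: (1300/5600)²·(1 − 128/1300)·219.63²/128 = 18.3092
V̂(ȳ_st) = 59.6194
SE(ȳ_st) = √59.6194 = 7.72136

SE(ȳ_st) ≈ 7.72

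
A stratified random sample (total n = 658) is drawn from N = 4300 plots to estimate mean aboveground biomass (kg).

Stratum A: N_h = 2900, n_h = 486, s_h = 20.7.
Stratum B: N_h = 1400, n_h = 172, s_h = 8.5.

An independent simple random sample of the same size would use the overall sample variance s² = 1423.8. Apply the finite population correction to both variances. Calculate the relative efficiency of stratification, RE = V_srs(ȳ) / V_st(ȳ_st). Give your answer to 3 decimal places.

V̂(ȳ_st) = Σ W_h² (1 − n_h/N_h) s_h²/n_h, with W_h = N_h/N and N = 4300:
  stratum A: (2900/4300)²·(1 − 486/2900)·20.7²/486 = 0.333813
  stratum B: (1400/4300)²·(1 − 172/1400)·8.5²/172 = 0.039057
V_st = 0.37287
V_srs = (1 − 658/4300)·1423.8/658 = 1.83271
Relative efficiency = V_srs / V_st = 1.83271/0.37287 = 4.9152

RE ≈ 4.915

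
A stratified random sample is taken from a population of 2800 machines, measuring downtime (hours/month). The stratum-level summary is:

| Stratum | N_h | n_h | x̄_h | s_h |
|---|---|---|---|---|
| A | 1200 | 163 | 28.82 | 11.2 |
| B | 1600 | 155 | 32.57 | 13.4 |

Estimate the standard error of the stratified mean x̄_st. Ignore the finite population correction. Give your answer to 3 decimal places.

V̂(x̄_st) = Σ W_h² s_h²/n_h, with W_h = N_h/N and N = 2800:
  stratum A: (1200/2800)²·11.2²/163 = 0.14135
  stratum B: (1600/2800)²·13.4²/155 = 0.37827
V̂(x̄_st) = 0.51962
SE(x̄_st) = √0.51962 = 0.720846

SE(x̄_st) ≈ 0.721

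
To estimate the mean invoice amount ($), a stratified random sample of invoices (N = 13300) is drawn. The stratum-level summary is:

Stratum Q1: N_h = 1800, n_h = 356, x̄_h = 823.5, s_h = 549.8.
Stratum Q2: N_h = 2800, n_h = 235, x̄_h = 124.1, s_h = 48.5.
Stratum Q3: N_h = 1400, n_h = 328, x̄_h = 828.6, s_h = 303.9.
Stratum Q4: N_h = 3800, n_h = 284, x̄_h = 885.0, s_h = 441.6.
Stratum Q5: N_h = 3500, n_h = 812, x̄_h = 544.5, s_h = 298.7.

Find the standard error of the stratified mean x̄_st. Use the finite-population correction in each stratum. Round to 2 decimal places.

V̂(x̄_st) = Σ W_h² (1 − n_h/N_h) s_h²/n_h, with W_h = N_h/N and N = 13300:
  stratum Q1: (1800/13300)²·(1 − 356/1800)·549.8²/356 = 12.4766
  stratum Q2: (2800/13300)²·(1 − 235/2800)·48.5²/235 = 0.406404
  stratum Q3: (1400/13300)²·(1 − 328/1400)·303.9²/328 = 2.38895
  stratum Q4: (3800/13300)²·(1 − 284/3800)·441.6²/284 = 51.8644
  stratum Q5: (3500/13300)²·(1 − 812/3500)·298.7²/812 = 5.84398
V̂(x̄_st) = 72.9803
SE(x̄_st) = √72.9803 = 8.54285

SE(x̄_st) ≈ 8.54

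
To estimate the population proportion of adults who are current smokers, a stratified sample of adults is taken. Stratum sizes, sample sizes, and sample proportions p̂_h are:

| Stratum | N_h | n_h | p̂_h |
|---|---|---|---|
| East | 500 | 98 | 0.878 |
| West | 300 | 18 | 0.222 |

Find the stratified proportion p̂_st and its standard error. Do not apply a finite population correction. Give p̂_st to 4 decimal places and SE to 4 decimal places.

N = 800; stratum weights W_h = N_h/N.
p̂_st = Σ W_h p̂_h = (500·0.878 + 300·0.222)/800 = 0.63200
V̂(p̂_st) = Σ W_h² p̂_h(1−p̂_h)/(n_h−1):
  stratum East: (500/800)²·0.878·0.122/97 = 0.000431363
  stratum West: (300/800)²·0.222·0.778/17 = 0.00142872
V̂(p̂_st) = 0.00186008; SE = √V̂ = 0.0431286

p̂_st ≈ 0.6320, SE ≈ 0.0431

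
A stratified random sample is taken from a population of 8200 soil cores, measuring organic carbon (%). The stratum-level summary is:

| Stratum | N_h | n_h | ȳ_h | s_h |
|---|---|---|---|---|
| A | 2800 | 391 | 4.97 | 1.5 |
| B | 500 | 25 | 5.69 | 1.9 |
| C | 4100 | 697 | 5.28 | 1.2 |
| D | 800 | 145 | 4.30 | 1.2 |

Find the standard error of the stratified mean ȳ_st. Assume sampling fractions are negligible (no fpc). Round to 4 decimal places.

SE(ȳ_st) ≈ 0.0426

V̂(ȳ_st) = Σ W_h² s_h²/n_h, with W_h = N_h/N and N = 8200:
  stratum A: (2800/8200)²·1.5²/391 = 0.000670956
  stratum B: (500/8200)²·1.9²/25 = 0.000536883
  stratum C: (4100/8200)²·1.2²/697 = 0.000516499
  stratum D: (800/8200)²·1.2²/145 = 9.4525e-05
V̂(ȳ_st) = 0.00181886
SE(ȳ_st) = √0.00181886 = 0.0426481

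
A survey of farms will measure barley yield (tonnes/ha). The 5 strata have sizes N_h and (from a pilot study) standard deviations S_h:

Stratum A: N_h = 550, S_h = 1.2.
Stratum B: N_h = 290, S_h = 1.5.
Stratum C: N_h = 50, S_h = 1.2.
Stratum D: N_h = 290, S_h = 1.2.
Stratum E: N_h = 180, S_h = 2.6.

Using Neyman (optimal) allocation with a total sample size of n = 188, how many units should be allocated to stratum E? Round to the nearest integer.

Neyman allocation: n_h = n · N_h S_h / Σ N_i S_i, with n = 188.
  stratum A: N_h·S_h = 550·1.2 = 660.00
  stratum B: N_h·S_h = 290·1.5 = 435.00
  stratum C: N_h·S_h = 50·1.2 = 60.00
  stratum D: N_h·S_h = 290·1.2 = 348.00
  stratum E: N_h·S_h = 180·2.6 = 468.00
Σ N_h S_h = 1971.00
n for stratum E = 188·468.00/1971.00 = 44.639 → 45

45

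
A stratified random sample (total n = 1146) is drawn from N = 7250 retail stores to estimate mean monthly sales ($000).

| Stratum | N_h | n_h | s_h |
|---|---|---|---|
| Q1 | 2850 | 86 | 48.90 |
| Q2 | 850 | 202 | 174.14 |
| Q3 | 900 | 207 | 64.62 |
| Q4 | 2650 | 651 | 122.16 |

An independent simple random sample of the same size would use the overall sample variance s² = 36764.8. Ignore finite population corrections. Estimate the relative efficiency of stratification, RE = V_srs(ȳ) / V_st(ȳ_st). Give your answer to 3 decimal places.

V̂(ȳ_st) = Σ W_h² s_h²/n_h, with W_h = N_h/N and N = 7250:
  stratum Q1: (2850/7250)²·48.90²/86 = 4.29668
  stratum Q2: (850/7250)²·174.14²/202 = 2.06351
  stratum Q3: (900/7250)²·64.62²/207 = 0.310866
  stratum Q4: (2650/7250)²·122.16²/651 = 3.06262
V_st = 9.73368
V_srs = s²/n = 36764.8/1146 = 32.081
Relative efficiency = V_srs / V_st = 32.081/9.73368 = 3.2959

RE ≈ 3.296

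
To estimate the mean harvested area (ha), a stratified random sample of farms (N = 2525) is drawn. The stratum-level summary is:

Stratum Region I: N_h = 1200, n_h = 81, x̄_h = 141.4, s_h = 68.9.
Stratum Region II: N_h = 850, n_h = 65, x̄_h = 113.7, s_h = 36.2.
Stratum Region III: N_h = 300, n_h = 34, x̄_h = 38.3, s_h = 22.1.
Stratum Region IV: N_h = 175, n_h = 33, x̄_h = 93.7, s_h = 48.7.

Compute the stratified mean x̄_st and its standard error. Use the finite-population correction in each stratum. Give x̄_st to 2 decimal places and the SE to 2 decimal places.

x̄_st = Σ W_h x̄_h = (1200·141.4 + 850·113.7 + 300·38.3 + 175·93.7)/2525 = 116.51980
V̂(x̄_st) = Σ W_h² (1 − n_h/N_h) s_h²/n_h, with W_h = N_h/N and N = 2525:
  stratum Region I: (1200/2525)²·(1 − 81/1200)·68.9²/81 = 12.3436
  stratum Region II: (850/2525)²·(1 − 65/850)·36.2²/65 = 2.10994
  stratum Region III: (300/2525)²·(1 − 34/300)·22.1²/34 = 0.179798
  stratum Region IV: (175/2525)²·(1 − 33/175)·48.7²/33 = 0.280122
V̂(x̄_st) = 14.9135
SE(x̄_st) = √14.9135 = 3.8618

x̄_st ≈ 116.52, SE ≈ 3.86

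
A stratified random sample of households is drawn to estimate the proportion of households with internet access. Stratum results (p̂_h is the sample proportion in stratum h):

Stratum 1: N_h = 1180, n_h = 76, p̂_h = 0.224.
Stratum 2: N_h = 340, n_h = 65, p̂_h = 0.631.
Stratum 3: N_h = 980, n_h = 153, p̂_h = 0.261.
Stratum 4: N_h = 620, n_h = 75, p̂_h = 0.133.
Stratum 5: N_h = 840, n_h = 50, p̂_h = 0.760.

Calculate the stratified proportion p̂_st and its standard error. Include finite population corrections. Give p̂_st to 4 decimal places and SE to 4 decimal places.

p̂_st ≈ 0.3676, SE ≈ 0.0217

N = 3960; stratum weights W_h = N_h/N.
p̂_st = Σ W_h p̂_h = (1180·0.224 + 340·0.631 + 980·0.261 + 620·0.133 + 840·0.760)/3960 = 0.36755
V̂(p̂_st) = Σ W_h² (1 − n_h/N_h) p̂_h(1−p̂_h)/(n_h−1):
  stratum 1: (1180/3960)²·(1 − 76/1180)·0.224·0.776/75 = 0.000192535
  stratum 2: (340/3960)²·(1 − 65/340)·0.631·0.369/64 = 2.16919e-05
  stratum 3: (980/3960)²·(1 − 153/980)·0.261·0.739/152 = 6.55817e-05
  stratum 4: (620/3960)²·(1 − 75/620)·0.133·0.867/74 = 3.35766e-05
  stratum 5: (840/3960)²·(1 − 50/840)·0.760·0.240/49 = 0.000157523
V̂(p̂_st) = 0.000470908; SE = √V̂ = 0.0217004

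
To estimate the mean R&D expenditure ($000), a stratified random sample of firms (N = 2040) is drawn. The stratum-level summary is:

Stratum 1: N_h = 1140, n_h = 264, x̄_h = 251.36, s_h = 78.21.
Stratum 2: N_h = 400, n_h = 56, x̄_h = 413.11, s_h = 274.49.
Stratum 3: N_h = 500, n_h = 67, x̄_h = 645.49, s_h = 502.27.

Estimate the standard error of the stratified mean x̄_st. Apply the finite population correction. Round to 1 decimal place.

V̂(x̄_st) = Σ W_h² (1 − n_h/N_h) s_h²/n_h, with W_h = N_h/N and N = 2040:
  stratum 1: (1140/2040)²·(1 − 264/1140)·78.21²/264 = 5.55993
  stratum 2: (400/2040)²·(1 − 56/400)·274.49²/56 = 44.486
  stratum 3: (500/2040)²·(1 − 67/500)·502.27²/67 = 195.883
V̂(x̄_st) = 245.929
SE(x̄_st) = √245.929 = 15.6821

SE(x̄_st) ≈ 15.7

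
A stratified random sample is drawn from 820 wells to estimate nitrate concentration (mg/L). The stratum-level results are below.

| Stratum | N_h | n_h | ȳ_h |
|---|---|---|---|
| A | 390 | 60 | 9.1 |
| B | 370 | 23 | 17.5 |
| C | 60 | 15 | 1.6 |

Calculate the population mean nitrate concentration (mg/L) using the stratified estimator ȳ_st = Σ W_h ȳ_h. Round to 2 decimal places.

ȳ_st ≈ 12.34

N = Σ N_h = 820. Stratum weights W_h = N_h/N.
ȳ_st = (390·9.1 + 370·17.5 + 60·1.6) / 820 = 12.3415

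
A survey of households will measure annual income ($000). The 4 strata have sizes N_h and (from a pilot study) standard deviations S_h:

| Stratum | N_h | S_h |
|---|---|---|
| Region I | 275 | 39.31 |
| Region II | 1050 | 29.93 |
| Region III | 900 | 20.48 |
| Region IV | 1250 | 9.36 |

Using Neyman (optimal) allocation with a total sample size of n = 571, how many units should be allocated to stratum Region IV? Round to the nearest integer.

92

Neyman allocation: n_h = n · N_h S_h / Σ N_i S_i, with n = 571.
  stratum Region I: N_h·S_h = 275·39.31 = 10810.25
  stratum Region II: N_h·S_h = 1050·29.93 = 31426.50
  stratum Region III: N_h·S_h = 900·20.48 = 18432.00
  stratum Region IV: N_h·S_h = 1250·9.36 = 11700.00
Σ N_h S_h = 72368.75
n for stratum Region IV = 571·11700.00/72368.75 = 92.315 → 92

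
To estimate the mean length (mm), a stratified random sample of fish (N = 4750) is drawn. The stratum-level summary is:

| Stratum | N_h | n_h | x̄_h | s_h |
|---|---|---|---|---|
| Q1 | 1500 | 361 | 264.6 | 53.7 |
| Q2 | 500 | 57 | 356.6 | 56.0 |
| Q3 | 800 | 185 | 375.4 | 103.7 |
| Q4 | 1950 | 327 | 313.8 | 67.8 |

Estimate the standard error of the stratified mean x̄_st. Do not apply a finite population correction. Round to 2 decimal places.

SE(x̄_st) ≈ 2.33

V̂(x̄_st) = Σ W_h² s_h²/n_h, with W_h = N_h/N and N = 4750:
  stratum Q1: (1500/4750)²·53.7²/361 = 0.796593
  stratum Q2: (500/4750)²·56.0²/57 = 0.609613
  stratum Q3: (800/4750)²·103.7²/185 = 1.64884
  stratum Q4: (1950/4750)²·67.8²/327 = 2.36916
V̂(x̄_st) = 5.4242
SE(x̄_st) = √5.4242 = 2.32899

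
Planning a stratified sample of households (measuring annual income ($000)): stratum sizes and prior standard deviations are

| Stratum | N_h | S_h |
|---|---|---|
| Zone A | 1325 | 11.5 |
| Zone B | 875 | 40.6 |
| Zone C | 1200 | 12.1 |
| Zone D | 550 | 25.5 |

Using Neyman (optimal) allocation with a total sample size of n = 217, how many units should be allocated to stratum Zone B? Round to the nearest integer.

97

Neyman allocation: n_h = n · N_h S_h / Σ N_i S_i, with n = 217.
  stratum Zone A: N_h·S_h = 1325·11.5 = 15237.50
  stratum Zone B: N_h·S_h = 875·40.6 = 35525.00
  stratum Zone C: N_h·S_h = 1200·12.1 = 14520.00
  stratum Zone D: N_h·S_h = 550·25.5 = 14025.00
Σ N_h S_h = 79307.50
n for stratum Zone B = 217·35525.00/79307.50 = 97.203 → 97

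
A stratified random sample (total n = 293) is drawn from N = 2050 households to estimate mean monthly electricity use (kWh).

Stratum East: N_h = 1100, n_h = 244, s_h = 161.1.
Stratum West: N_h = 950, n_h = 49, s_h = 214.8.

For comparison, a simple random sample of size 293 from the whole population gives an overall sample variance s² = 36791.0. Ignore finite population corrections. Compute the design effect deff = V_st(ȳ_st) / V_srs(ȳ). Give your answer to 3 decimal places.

deff ≈ 1.854

V̂(ȳ_st) = Σ W_h² s_h²/n_h, with W_h = N_h/N and N = 2050:
  stratum East: (1100/2050)²·161.1²/244 = 30.6252
  stratum West: (950/2050)²·214.8²/49 = 202.214
V_st = 232.84
V_srs = s²/n = 36791.0/293 = 125.567
deff = V_st / V_srs = 232.84/125.567 = 1.8543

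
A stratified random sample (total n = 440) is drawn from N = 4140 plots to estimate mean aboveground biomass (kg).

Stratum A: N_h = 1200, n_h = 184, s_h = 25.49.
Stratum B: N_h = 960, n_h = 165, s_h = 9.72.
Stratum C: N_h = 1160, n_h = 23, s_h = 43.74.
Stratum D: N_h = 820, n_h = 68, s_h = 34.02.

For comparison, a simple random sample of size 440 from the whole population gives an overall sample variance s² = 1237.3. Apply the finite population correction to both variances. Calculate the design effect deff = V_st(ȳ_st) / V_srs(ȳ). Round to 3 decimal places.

deff ≈ 2.901

V̂(ȳ_st) = Σ W_h² (1 − n_h/N_h) s_h²/n_h, with W_h = N_h/N and N = 4140:
  stratum A: (1200/4140)²·(1 − 184/1200)·25.49²/184 = 0.251186
  stratum B: (960/4140)²·(1 − 165/960)·9.72²/165 = 0.0254968
  stratum C: (1160/4140)²·(1 − 23/1160)·43.74²/23 = 6.401
  stratum D: (820/4140)²·(1 − 68/820)·34.02²/68 = 0.612337
V_st = 7.29002
V_srs = (1 − 440/4140)·1237.3/440 = 2.51318
deff = V_st / V_srs = 7.29002/2.51318 = 2.9007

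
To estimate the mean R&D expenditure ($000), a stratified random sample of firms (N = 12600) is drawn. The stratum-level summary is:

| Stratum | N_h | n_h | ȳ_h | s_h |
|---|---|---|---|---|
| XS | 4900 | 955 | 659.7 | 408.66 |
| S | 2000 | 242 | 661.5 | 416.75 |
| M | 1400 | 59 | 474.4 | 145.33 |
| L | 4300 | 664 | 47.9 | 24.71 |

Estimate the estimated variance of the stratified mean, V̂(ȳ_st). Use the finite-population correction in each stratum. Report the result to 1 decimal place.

V̂(ȳ_st) = Σ W_h² (1 − n_h/N_h) s_h²/n_h, with W_h = N_h/N and N = 12600:
  stratum XS: (4900/12600)²·(1 − 955/4900)·408.66²/955 = 21.2923
  stratum S: (2000/12600)²·(1 − 242/2000)·416.75²/242 = 15.8944
  stratum M: (1400/12600)²·(1 − 59/1400)·145.33²/59 = 4.23325
  stratum L: (4300/12600)²·(1 − 664/4300)·24.71²/664 = 0.0905584
V̂(ȳ_st) = 41.5105

V̂(ȳ_st) ≈ 41.5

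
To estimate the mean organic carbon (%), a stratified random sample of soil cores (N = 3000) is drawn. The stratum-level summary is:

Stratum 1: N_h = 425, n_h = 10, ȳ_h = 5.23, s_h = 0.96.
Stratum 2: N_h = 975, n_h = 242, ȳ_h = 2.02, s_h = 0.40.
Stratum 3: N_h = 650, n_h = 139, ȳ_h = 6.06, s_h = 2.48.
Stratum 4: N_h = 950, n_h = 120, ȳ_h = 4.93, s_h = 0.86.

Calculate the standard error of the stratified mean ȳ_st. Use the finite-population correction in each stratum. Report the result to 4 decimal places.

V̂(ȳ_st) = Σ W_h² (1 − n_h/N_h) s_h²/n_h, with W_h = N_h/N and N = 3000:
  stratum 1: (425/3000)²·(1 − 10/425)·0.96²/10 = 0.00180608
  stratum 2: (975/3000)²·(1 − 242/975)·0.40²/242 = 5.25014e-05
  stratum 3: (650/3000)²·(1 − 139/650)·2.48²/139 = 0.00163298
  stratum 4: (950/3000)²·(1 − 120/950)·0.86²/120 = 0.000539976
V̂(ȳ_st) = 0.00403154
SE(ȳ_st) = √0.00403154 = 0.0634944

SE(ȳ_st) ≈ 0.0635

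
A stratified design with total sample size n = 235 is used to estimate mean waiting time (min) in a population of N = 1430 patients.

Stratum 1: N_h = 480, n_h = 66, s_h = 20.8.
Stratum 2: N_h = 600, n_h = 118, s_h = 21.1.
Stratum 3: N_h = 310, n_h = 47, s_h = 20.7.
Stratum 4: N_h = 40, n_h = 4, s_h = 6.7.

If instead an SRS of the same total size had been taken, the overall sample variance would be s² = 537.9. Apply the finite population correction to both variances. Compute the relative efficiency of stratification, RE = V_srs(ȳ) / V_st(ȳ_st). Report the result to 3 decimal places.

V̂(ȳ_st) = Σ W_h² (1 − n_h/N_h) s_h²/n_h, with W_h = N_h/N and N = 1430:
  stratum 1: (480/1430)²·(1 − 66/480)·20.8²/66 = 0.637019
  stratum 2: (600/1430)²·(1 − 118/600)·21.1²/118 = 0.533592
  stratum 3: (310/1430)²·(1 − 47/310)·20.7²/47 = 0.363486
  stratum 4: (40/1430)²·(1 − 4/40)·6.7²/4 = 0.00790278
V_st = 1.542
V_srs = (1 − 235/1430)·537.9/235 = 1.91278
Relative efficiency = V_srs / V_st = 1.91278/1.542 = 1.2405

RE ≈ 1.240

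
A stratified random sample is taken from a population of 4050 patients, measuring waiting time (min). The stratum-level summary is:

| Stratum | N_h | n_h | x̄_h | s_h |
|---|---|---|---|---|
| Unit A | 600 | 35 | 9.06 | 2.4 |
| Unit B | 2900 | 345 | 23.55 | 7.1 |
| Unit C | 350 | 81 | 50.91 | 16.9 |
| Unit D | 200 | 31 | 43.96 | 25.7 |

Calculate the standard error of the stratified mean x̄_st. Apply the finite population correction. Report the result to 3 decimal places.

V̂(x̄_st) = Σ W_h² (1 − n_h/N_h) s_h²/n_h, with W_h = N_h/N and N = 4050:
  stratum Unit A: (600/4050)²·(1 − 35/600)·2.4²/35 = 0.00340129
  stratum Unit B: (2900/4050)²·(1 − 345/2900)·7.1²/345 = 0.0660049
  stratum Unit C: (350/4050)²·(1 − 81/350)·16.9²/81 = 0.0202394
  stratum Unit D: (200/4050)²·(1 − 31/200)·25.7²/31 = 0.0439047
V̂(x̄_st) = 0.13355
SE(x̄_st) = √0.13355 = 0.365445

SE(x̄_st) ≈ 0.365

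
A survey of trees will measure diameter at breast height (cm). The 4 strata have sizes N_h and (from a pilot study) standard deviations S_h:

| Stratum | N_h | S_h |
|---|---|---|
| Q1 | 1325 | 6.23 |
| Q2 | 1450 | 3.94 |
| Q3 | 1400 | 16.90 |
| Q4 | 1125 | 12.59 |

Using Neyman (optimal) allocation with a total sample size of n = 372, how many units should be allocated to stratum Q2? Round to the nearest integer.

Neyman allocation: n_h = n · N_h S_h / Σ N_i S_i, with n = 372.
  stratum Q1: N_h·S_h = 1325·6.23 = 8254.75
  stratum Q2: N_h·S_h = 1450·3.94 = 5713.00
  stratum Q3: N_h·S_h = 1400·16.90 = 23660.00
  stratum Q4: N_h·S_h = 1125·12.59 = 14163.75
Σ N_h S_h = 51791.50
n for stratum Q2 = 372·5713.00/51791.50 = 41.034 → 41

41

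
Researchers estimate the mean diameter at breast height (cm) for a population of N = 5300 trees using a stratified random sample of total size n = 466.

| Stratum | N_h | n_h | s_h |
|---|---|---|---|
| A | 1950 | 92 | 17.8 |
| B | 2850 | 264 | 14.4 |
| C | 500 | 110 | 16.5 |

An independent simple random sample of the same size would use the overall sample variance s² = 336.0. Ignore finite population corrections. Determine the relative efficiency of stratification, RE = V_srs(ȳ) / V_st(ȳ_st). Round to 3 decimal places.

V̂(ȳ_st) = Σ W_h² s_h²/n_h, with W_h = N_h/N and N = 5300:
  stratum A: (1950/5300)²·17.8²/92 = 0.466197
  stratum B: (2850/5300)²·14.4²/264 = 0.227122
  stratum C: (500/5300)²·16.5²/110 = 0.0220274
V_st = 0.715347
V_srs = s²/n = 336.0/466 = 0.72103
Relative efficiency = V_srs / V_st = 0.72103/0.715347 = 1.0079

RE ≈ 1.008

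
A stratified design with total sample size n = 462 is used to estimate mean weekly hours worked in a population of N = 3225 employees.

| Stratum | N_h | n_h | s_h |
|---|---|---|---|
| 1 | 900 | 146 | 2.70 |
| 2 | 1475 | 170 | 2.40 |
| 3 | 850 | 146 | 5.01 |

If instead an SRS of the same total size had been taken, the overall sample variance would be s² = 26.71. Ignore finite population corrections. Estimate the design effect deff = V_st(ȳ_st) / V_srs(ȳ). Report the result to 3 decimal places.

V̂(ȳ_st) = Σ W_h² s_h²/n_h, with W_h = N_h/N and N = 3225:
  stratum 1: (900/3225)²·2.70²/146 = 0.00388866
  stratum 2: (1475/3225)²·2.40²/170 = 0.00708758
  stratum 3: (850/3225)²·5.01²/146 = 0.0119427
V_st = 0.0229189
V_srs = s²/n = 26.71/462 = 0.0578139
deff = V_st / V_srs = 0.0229189/0.0578139 = 0.3964

deff ≈ 0.396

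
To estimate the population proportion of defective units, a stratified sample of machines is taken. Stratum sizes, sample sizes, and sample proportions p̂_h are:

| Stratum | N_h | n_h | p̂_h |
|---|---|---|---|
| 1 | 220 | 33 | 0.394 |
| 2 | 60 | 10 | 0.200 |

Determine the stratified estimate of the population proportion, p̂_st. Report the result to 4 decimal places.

p̂_st ≈ 0.3524

N = 280; stratum weights W_h = N_h/N.
p̂_st = Σ W_h p̂_h = (220·0.394 + 60·0.200)/280 = 0.35243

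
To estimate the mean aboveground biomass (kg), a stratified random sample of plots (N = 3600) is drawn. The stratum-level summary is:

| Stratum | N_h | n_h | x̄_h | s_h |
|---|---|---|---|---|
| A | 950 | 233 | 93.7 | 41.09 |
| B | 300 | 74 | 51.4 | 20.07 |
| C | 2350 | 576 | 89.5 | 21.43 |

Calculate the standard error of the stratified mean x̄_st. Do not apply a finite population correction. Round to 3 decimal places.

V̂(x̄_st) = Σ W_h² s_h²/n_h, with W_h = N_h/N and N = 3600:
  stratum A: (950/3600)²·41.09²/233 = 0.504613
  stratum B: (300/3600)²·20.07²/74 = 0.0378008
  stratum C: (2350/3600)²·21.43²/576 = 0.339745
V̂(x̄_st) = 0.882159
SE(x̄_st) = √0.882159 = 0.939233

SE(x̄_st) ≈ 0.939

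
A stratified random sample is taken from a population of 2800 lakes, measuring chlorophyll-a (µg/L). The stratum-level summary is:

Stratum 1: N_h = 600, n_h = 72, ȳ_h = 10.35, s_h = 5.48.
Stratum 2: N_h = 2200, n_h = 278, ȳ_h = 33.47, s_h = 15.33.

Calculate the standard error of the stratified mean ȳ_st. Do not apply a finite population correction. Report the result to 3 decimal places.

SE(ȳ_st) ≈ 0.736

V̂(ȳ_st) = Σ W_h² s_h²/n_h, with W_h = N_h/N and N = 2800:
  stratum 1: (600/2800)²·5.48²/72 = 0.019152
  stratum 2: (2200/2800)²·15.33²/278 = 0.521878
V̂(ȳ_st) = 0.54103
SE(ȳ_st) = √0.54103 = 0.735547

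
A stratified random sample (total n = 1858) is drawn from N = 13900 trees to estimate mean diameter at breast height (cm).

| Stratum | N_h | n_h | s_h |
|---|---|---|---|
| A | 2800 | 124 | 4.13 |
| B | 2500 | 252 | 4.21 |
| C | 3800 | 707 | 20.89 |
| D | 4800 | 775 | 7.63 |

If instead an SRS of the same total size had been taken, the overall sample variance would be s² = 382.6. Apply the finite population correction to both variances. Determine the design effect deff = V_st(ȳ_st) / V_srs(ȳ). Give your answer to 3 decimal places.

V̂(ȳ_st) = Σ W_h² (1 − n_h/N_h) s_h²/n_h, with W_h = N_h/N and N = 13900:
  stratum A: (2800/13900)²·(1 − 124/2800)·4.13²/124 = 0.00533449
  stratum B: (2500/13900)²·(1 − 252/2500)·4.21²/252 = 0.00204583
  stratum C: (3800/13900)²·(1 − 707/3800)·20.89²/707 = 0.0375484
  stratum D: (4800/13900)²·(1 − 775/4800)·7.63²/775 = 0.00751147
V_st = 0.0524402
V_srs = (1 − 1858/13900)·382.6/1858 = 0.178395
deff = V_st / V_srs = 0.0524402/0.178395 = 0.2940

deff ≈ 0.294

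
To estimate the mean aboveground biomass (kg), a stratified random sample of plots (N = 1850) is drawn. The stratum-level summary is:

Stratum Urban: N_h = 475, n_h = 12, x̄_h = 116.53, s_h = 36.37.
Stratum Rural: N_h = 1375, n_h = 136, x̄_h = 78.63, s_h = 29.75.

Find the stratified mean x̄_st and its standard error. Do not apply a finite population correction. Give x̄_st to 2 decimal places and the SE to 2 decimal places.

x̄_st ≈ 88.36, SE ≈ 3.30

x̄_st = Σ W_h x̄_h = (475·116.53 + 1375·78.63)/1850 = 88.36108
V̂(x̄_st) = Σ W_h² s_h²/n_h, with W_h = N_h/N and N = 1850:
  stratum Urban: (475/1850)²·36.37²/12 = 7.2669
  stratum Rural: (1375/1850)²·29.75²/136 = 3.59498
V̂(x̄_st) = 10.8619
SE(x̄_st) = √10.8619 = 3.29574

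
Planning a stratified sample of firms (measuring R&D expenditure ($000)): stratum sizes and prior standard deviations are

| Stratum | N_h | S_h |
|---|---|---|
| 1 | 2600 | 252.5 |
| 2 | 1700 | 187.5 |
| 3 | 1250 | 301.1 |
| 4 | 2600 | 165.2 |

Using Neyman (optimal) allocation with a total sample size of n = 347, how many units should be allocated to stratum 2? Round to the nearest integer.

62

Neyman allocation: n_h = n · N_h S_h / Σ N_i S_i, with n = 347.
  stratum 1: N_h·S_h = 2600·252.5 = 656500.00
  stratum 2: N_h·S_h = 1700·187.5 = 318750.00
  stratum 3: N_h·S_h = 1250·301.1 = 376375.00
  stratum 4: N_h·S_h = 2600·165.2 = 429520.00
Σ N_h S_h = 1781145.00
n for stratum 2 = 347·318750.00/1781145.00 = 62.098 → 62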